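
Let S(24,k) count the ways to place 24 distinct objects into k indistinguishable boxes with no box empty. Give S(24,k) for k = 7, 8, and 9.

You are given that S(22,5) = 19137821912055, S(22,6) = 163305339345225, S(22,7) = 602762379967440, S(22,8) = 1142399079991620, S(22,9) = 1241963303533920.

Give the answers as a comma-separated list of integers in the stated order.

31677463851804540, 82318282158320505, 120622574326072500

[23] T[23,6]:6*163305339345225+19137821912055=998969857983405 · T[23,7]:7*602762379967440+163305339345225=4382641999117305 · T[23,8]:8*1142399079991620+602762379967440=9741955019900400 · T[23,9]:9*1241963303533920+1142399079991620=12320068811796900
[24] T[24,7]:7*4382641999117305+998969857983405=31677463851804540 · T[24,8]:8*9741955019900400+4382641999117305=82318282158320505 · T[24,9]:9*12320068811796900+9741955019900400=120622574326072500
Read S(24,7) = 31677463851804540, S(24,8) = 82318282158320505, S(24,9) = 120622574326072500.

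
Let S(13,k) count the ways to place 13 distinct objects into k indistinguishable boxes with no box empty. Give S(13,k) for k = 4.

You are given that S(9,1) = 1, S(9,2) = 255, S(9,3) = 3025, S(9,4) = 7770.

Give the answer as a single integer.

i=10: T(10,1)=0+1·1=1 | T(10,2)=1+2·255=511 | T(10,3)=255+3·3025=9330 | T(10,4)=3025+4·7770=34105
i=11: T(11,2)=1+2·511=1023 | T(11,3)=511+3·9330=28501 | T(11,4)=9330+4·34105=145750
i=12: T(12,3)=1023+3·28501=86526 | T(12,4)=28501+4·145750=611501
i=13: T(13,4)=86526+4·611501=2532530
Read S(13,4) = 2532530.

2532530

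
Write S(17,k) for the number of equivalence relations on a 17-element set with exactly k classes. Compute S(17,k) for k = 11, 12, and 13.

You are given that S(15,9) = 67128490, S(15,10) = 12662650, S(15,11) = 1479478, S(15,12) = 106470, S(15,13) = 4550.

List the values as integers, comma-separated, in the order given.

512060978, 62022324, 4910178

r16: T_16,10=10×12662650+67128490=193754990; T_16,11=11×1479478+12662650=28936908; T_16,12=12×106470+1479478=2757118; T_16,13=13×4550+106470=165620
r17: T_17,11=11×28936908+193754990=512060978; T_17,12=12×2757118+28936908=62022324; T_17,13=13×165620+2757118=4910178
Read S(17,11) = 512060978, S(17,12) = 62022324, S(17,13) = 4910178.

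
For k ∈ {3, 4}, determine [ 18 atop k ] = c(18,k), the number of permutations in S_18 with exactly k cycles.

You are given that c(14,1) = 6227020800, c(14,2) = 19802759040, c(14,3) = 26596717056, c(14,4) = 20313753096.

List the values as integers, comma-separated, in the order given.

1821602444624640, 1583313975727488

@15  (15,1):6227020800·14+0→87178291200, (15,2):19802759040·14+6227020800→283465647360, (15,3):26596717056·14+19802759040→392156797824, (15,4):20313753096·14+26596717056→310989260400
@16  (16,1):87178291200·15+0→1307674368000, (16,2):283465647360·15+87178291200→4339163001600, (16,3):392156797824·15+283465647360→6165817614720, (16,4):310989260400·15+392156797824→5056995703824
@17  (17,2):4339163001600·16+1307674368000→70734282393600, (17,3):6165817614720·16+4339163001600→102992244837120, (17,4):5056995703824·16+6165817614720→87077748875904
@18  (18,3):102992244837120·17+70734282393600→1821602444624640, (18,4):87077748875904·17+102992244837120→1583313975727488
Read c(18,3) = 1821602444624640, c(18,4) = 1583313975727488.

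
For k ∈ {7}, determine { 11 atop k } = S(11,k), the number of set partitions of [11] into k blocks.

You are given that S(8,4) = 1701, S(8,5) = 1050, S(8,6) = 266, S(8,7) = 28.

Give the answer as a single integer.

row 9: T[9][5]=5·1050+1701=6951  T[9][6]=6·266+1050=2646  T[9][7]=7·28+266=462
row 10: T[10][6]=6·2646+6951=22827  T[10][7]=7·462+2646=5880
row 11: T[11][7]=7·5880+22827=63987
Read S(11,7) = 63987.

63987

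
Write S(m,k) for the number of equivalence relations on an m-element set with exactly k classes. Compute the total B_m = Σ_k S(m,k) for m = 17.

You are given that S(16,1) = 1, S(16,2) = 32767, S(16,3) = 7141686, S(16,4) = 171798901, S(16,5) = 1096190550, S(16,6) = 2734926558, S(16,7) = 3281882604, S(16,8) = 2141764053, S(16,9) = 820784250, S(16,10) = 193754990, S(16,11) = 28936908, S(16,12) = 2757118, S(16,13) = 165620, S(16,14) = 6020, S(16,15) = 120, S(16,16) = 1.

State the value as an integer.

82864869804

row 17: T[17][1]=1·1+0=1  T[17][2]=2·32767+1=65535  T[17][3]=3·7141686+32767=21457825  T[17][4]=4·171798901+7141686=694337290  T[17][5]=5·1096190550+171798901=5652751651  T[17][6]=6·2734926558+1096190550=17505749898  T[17][7]=7·3281882604+2734926558=25708104786  T[17][8]=8·2141764053+3281882604=20415995028  T[17][9]=9·820784250+2141764053=9528822303  T[17][10]=10·193754990+820784250=2758334150  T[17][11]=11·28936908+193754990=512060978  T[17][12]=12·2757118+28936908=62022324  T[17][13]=13·165620+2757118=4910178  T[17][14]=14·6020+165620=249900  T[17][15]=15·120+6020=7820  T[17][16]=16·1+120=136  T[17][17]=17·0+1=1
B_17 = ΣS(17,k) = 1+65535+21457825+694337290+5652751651+17505749898+25708104786+20415995028+9528822303+2758334150+512060978+62022324+4910178+249900+7820+136+1 = 82864869804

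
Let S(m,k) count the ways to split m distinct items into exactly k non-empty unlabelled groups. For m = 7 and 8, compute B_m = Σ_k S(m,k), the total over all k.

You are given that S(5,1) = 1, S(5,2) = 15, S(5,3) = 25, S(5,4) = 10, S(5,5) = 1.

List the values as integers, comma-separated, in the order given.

i=6: T(6,1)=0+1·1=1 | T(6,2)=1+2·15=31 | T(6,3)=15+3·25=90 | T(6,4)=25+4·10=65 | T(6,5)=10+5·1=15 | T(6,6)=1+6·0=1
i=7: T(7,1)=0+1·1=1 | T(7,2)=1+2·31=63 | T(7,3)=31+3·90=301 | T(7,4)=90+4·65=350 | T(7,5)=65+5·15=140 | T(7,6)=15+6·1=21 | T(7,7)=1+7·0=1
i=8: T(8,1)=0+1·1=1 | T(8,2)=1+2·63=127 | T(8,3)=63+3·301=966 | T(8,4)=301+4·350=1701 | T(8,5)=350+5·140=1050 | T(8,6)=140+6·21=266 | T(8,7)=21+7·1=28 | T(8,8)=1+8·0=1
B_7 = ΣS(7,k) = 1+63+301+350+140+21+1 = 877
B_8 = ΣS(8,k) = 1+127+966+1701+1050+266+28+1 = 4140

877, 4140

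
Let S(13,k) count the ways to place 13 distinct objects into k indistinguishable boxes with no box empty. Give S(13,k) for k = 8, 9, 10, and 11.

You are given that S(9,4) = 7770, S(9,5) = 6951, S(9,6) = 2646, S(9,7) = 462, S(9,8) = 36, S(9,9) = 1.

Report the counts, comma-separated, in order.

row 10: T[10][5]=5·6951+7770=42525  T[10][6]=6·2646+6951=22827  T[10][7]=7·462+2646=5880  T[10][8]=8·36+462=750  T[10][9]=9·1+36=45  T[10][10]=10·0+1=1
row 11: T[11][6]=6·22827+42525=179487  T[11][7]=7·5880+22827=63987  T[11][8]=8·750+5880=11880  T[11][9]=9·45+750=1155  T[11][10]=10·1+45=55  T[11][11]=11·0+1=1
row 12: T[12][7]=7·63987+179487=627396  T[12][8]=8·11880+63987=159027  T[12][9]=9·1155+11880=22275  T[12][10]=10·55+1155=1705  T[12][11]=11·1+55=66
row 13: T[13][8]=8·159027+627396=1899612  T[13][9]=9·22275+159027=359502  T[13][10]=10·1705+22275=39325  T[13][11]=11·66+1705=2431
Read S(13,8) = 1899612, S(13,9) = 359502, S(13,10) = 39325, S(13,11) = 2431.

1899612, 359502, 39325, 2431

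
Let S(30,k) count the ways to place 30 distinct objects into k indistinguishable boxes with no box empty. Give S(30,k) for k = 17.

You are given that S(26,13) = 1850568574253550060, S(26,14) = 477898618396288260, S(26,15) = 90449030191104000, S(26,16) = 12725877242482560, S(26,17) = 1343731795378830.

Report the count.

511605167806434372210

[27] T[27,14]:14*477898618396288260+1850568574253550060=8541149231801585700 · T[27,15]:15*90449030191104000+477898618396288260=1834634071262848260 · T[27,16]:16*12725877242482560+90449030191104000=294063066070824960 · T[27,17]:17*1343731795378830+12725877242482560=35569317763922670
[28] T[28,15]:15*1834634071262848260+8541149231801585700=36060660300744309600 · T[28,16]:16*294063066070824960+1834634071262848260=6539643128396047620 · T[28,17]:17*35569317763922670+294063066070824960=898741468057510350
[29] T[29,16]:16*6539643128396047620+36060660300744309600=140694950355081071520 · T[29,17]:17*898741468057510350+6539643128396047620=21818248085373723570
[30] T[30,17]:17*21818248085373723570+140694950355081071520=511605167806434372210
Read S(30,17) = 511605167806434372210.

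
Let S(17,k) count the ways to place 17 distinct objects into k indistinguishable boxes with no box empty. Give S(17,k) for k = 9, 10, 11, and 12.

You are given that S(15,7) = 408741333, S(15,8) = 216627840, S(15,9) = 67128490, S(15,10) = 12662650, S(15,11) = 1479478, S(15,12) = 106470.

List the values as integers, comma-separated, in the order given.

r16: T_16,8=8×216627840+408741333=2141764053; T_16,9=9×67128490+216627840=820784250; T_16,10=10×12662650+67128490=193754990; T_16,11=11×1479478+12662650=28936908; T_16,12=12×106470+1479478=2757118
r17: T_17,9=9×820784250+2141764053=9528822303; T_17,10=10×193754990+820784250=2758334150; T_17,11=11×28936908+193754990=512060978; T_17,12=12×2757118+28936908=62022324
Read S(17,9) = 9528822303, S(17,10) = 2758334150, S(17,11) = 512060978, S(17,12) = 62022324.

9528822303, 2758334150, 512060978, 62022324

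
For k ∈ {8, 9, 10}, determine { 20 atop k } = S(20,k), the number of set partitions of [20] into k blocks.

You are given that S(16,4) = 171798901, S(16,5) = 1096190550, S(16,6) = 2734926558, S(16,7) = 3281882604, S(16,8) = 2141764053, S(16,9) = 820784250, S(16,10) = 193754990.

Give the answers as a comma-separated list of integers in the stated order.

i=17: T(17,5)=171798901+5·1096190550=5652751651 | T(17,6)=1096190550+6·2734926558=17505749898 | T(17,7)=2734926558+7·3281882604=25708104786 | T(17,8)=3281882604+8·2141764053=20415995028 | T(17,9)=2141764053+9·820784250=9528822303 | T(17,10)=820784250+10·193754990=2758334150
i=18: T(18,6)=5652751651+6·17505749898=110687251039 | T(18,7)=17505749898+7·25708104786=197462483400 | T(18,8)=25708104786+8·20415995028=189036065010 | T(18,9)=20415995028+9·9528822303=106175395755 | T(18,10)=9528822303+10·2758334150=37112163803
i=19: T(19,7)=110687251039+7·197462483400=1492924634839 | T(19,8)=197462483400+8·189036065010=1709751003480 | T(19,9)=189036065010+9·106175395755=1144614626805 | T(19,10)=106175395755+10·37112163803=477297033785
i=20: T(20,8)=1492924634839+8·1709751003480=15170932662679 | T(20,9)=1709751003480+9·1144614626805=12011282644725 | T(20,10)=1144614626805+10·477297033785=5917584964655
Read S(20,8) = 15170932662679, S(20,9) = 12011282644725, S(20,10) = 5917584964655.

15170932662679, 12011282644725, 5917584964655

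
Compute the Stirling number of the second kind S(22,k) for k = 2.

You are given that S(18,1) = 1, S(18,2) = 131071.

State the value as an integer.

[19] T[19,1]:1*1+0=1 · T[19,2]:2*131071+1=262143
[20] T[20,1]:1*1+0=1 · T[20,2]:2*262143+1=524287
[21] T[21,1]:1*1+0=1 · T[21,2]:2*524287+1=1048575
[22] T[22,2]:2*1048575+1=2097151
Read S(22,2) = 2097151.

2097151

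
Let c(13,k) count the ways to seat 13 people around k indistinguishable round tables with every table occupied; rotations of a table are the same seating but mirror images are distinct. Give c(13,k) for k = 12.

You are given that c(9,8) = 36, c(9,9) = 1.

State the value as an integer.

[10] T[10,9]:9*1+36=45 · T[10,10]:9*0+1=1
[11] T[11,10]:10*1+45=55 · T[11,11]:10*0+1=1
[12] T[12,11]:11*1+55=66 · T[12,12]:11*0+1=1
[13] T[13,12]:12*1+66=78
Read c(13,12) = 78.

78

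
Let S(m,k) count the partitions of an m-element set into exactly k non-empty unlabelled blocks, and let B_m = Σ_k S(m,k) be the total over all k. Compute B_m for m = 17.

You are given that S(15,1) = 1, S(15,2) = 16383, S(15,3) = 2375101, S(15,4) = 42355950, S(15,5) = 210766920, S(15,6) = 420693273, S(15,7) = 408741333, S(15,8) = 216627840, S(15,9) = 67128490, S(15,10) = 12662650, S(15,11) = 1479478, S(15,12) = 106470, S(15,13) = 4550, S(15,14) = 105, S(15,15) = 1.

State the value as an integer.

r16: T_16,1=1×1+0=1; T_16,2=2×16383+1=32767; T_16,3=3×2375101+16383=7141686; T_16,4=4×42355950+2375101=171798901; T_16,5=5×210766920+42355950=1096190550; T_16,6=6×420693273+210766920=2734926558; T_16,7=7×408741333+420693273=3281882604; T_16,8=8×216627840+408741333=2141764053; T_16,9=9×67128490+216627840=820784250; T_16,10=10×12662650+67128490=193754990; T_16,11=11×1479478+12662650=28936908; T_16,12=12×106470+1479478=2757118; T_16,13=13×4550+106470=165620; T_16,14=14×105+4550=6020; T_16,15=15×1+105=120; T_16,16=16×0+1=1
r17: T_17,1=1×1+0=1; T_17,2=2×32767+1=65535; T_17,3=3×7141686+32767=21457825; T_17,4=4×171798901+7141686=694337290; T_17,5=5×1096190550+171798901=5652751651; T_17,6=6×2734926558+1096190550=17505749898; T_17,7=7×3281882604+2734926558=25708104786; T_17,8=8×2141764053+3281882604=20415995028; T_17,9=9×820784250+2141764053=9528822303; T_17,10=10×193754990+820784250=2758334150; T_17,11=11×28936908+193754990=512060978; T_17,12=12×2757118+28936908=62022324; T_17,13=13×165620+2757118=4910178; T_17,14=14×6020+165620=249900; T_17,15=15×120+6020=7820; T_17,16=16×1+120=136; T_17,17=17×0+1=1
B_17 = ΣS(17,k) = 1+65535+21457825+694337290+5652751651+17505749898+25708104786+20415995028+9528822303+2758334150+512060978+62022324+4910178+249900+7820+136+1 = 82864869804

82864869804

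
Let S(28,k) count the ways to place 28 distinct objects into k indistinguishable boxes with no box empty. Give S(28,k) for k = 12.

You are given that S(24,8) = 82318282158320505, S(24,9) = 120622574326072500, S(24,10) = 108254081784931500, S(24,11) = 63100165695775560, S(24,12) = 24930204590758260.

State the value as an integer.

r25: T_25,9=9×120622574326072500+82318282158320505=1167921451092973005; T_25,10=10×108254081784931500+120622574326072500=1203163392175387500; T_25,11=11×63100165695775560+108254081784931500=802355904438462660; T_25,12=12×24930204590758260+63100165695775560=362262620784874680
r26: T_26,10=10×1203163392175387500+1167921451092973005=13199555372846848005; T_26,11=11×802355904438462660+1203163392175387500=10029078340998476760; T_26,12=12×362262620784874680+802355904438462660=5149507353856958820
r27: T_27,11=11×10029078340998476760+13199555372846848005=123519417123830092365; T_27,12=12×5149507353856958820+10029078340998476760=71823166587281982600
r28: T_28,12=12×71823166587281982600+123519417123830092365=985397416171213883565
Read S(28,12) = 985397416171213883565.

985397416171213883565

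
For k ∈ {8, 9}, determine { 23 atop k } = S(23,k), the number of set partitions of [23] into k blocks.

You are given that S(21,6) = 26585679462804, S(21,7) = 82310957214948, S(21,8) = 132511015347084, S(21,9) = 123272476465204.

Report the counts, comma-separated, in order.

9741955019900400, 12320068811796900

row 22: T[22][7]=7·82310957214948+26585679462804=602762379967440  T[22][8]=8·132511015347084+82310957214948=1142399079991620  T[22][9]=9·123272476465204+132511015347084=1241963303533920
row 23: T[23][8]=8·1142399079991620+602762379967440=9741955019900400  T[23][9]=9·1241963303533920+1142399079991620=12320068811796900
Read S(23,8) = 9741955019900400, S(23,9) = 12320068811796900.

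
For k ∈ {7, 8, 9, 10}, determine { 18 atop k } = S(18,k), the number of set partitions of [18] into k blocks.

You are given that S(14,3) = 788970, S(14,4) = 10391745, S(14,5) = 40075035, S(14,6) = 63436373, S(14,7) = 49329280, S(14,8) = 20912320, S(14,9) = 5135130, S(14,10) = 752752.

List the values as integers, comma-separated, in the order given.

197462483400, 189036065010, 106175395755, 37112163803

row 15: T[15][4]=4·10391745+788970=42355950  T[15][5]=5·40075035+10391745=210766920  T[15][6]=6·63436373+40075035=420693273  T[15][7]=7·49329280+63436373=408741333  T[15][8]=8·20912320+49329280=216627840  T[15][9]=9·5135130+20912320=67128490  T[15][10]=10·752752+5135130=12662650
row 16: T[16][5]=5·210766920+42355950=1096190550  T[16][6]=6·420693273+210766920=2734926558  T[16][7]=7·408741333+420693273=3281882604  T[16][8]=8·216627840+408741333=2141764053  T[16][9]=9·67128490+216627840=820784250  T[16][10]=10·12662650+67128490=193754990
row 17: T[17][6]=6·2734926558+1096190550=17505749898  T[17][7]=7·3281882604+2734926558=25708104786  T[17][8]=8·2141764053+3281882604=20415995028  T[17][9]=9·820784250+2141764053=9528822303  T[17][10]=10·193754990+820784250=2758334150
row 18: T[18][7]=7·25708104786+17505749898=197462483400  T[18][8]=8·20415995028+25708104786=189036065010  T[18][9]=9·9528822303+20415995028=106175395755  T[18][10]=10·2758334150+9528822303=37112163803
Read S(18,7) = 197462483400, S(18,8) = 189036065010, S(18,9) = 106175395755, S(18,10) = 37112163803.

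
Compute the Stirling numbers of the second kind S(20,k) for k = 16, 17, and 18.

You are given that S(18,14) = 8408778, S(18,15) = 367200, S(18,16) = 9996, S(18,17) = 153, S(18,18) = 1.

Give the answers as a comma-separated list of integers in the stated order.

r19: T_19,15=15×367200+8408778=13916778; T_19,16=16×9996+367200=527136; T_19,17=17×153+9996=12597; T_19,18=18×1+153=171
r20: T_20,16=16×527136+13916778=22350954; T_20,17=17×12597+527136=741285; T_20,18=18×171+12597=15675
Read S(20,16) = 22350954, S(20,17) = 741285, S(20,18) = 15675.

22350954, 741285, 15675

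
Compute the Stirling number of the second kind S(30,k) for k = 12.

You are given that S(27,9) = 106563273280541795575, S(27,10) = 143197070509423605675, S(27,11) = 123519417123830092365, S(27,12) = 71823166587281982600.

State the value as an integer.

177979707061075333384555

i=28: T(28,10)=106563273280541795575+10·143197070509423605675=1538533978374777852325 | T(28,11)=143197070509423605675+11·123519417123830092365=1501910658871554621690 | T(28,12)=123519417123830092365+12·71823166587281982600=985397416171213883565
i=29: T(29,11)=1538533978374777852325+11·1501910658871554621690=18059551225961878690915 | T(29,12)=1501910658871554621690+12·985397416171213883565=13326679652926121224470
i=30: T(30,12)=18059551225961878690915+12·13326679652926121224470=177979707061075333384555
Read S(30,12) = 177979707061075333384555.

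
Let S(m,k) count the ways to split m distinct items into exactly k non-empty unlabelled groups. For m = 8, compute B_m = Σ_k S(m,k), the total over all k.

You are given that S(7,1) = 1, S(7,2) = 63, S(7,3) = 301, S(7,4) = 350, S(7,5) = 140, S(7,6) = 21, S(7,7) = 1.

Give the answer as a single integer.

4140

row 8: T[8][1]=1·1+0=1  T[8][2]=2·63+1=127  T[8][3]=3·301+63=966  T[8][4]=4·350+301=1701  T[8][5]=5·140+350=1050  T[8][6]=6·21+140=266  T[8][7]=7·1+21=28  T[8][8]=8·0+1=1
B_8 = ΣS(8,k) = 1+127+966+1701+1050+266+28+1 = 4140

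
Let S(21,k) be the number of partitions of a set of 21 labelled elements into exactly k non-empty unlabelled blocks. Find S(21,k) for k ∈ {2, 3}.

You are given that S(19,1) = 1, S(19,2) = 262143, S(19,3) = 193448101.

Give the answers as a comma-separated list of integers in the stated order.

row 20: T[20][1]=1·1+0=1  T[20][2]=2·262143+1=524287  T[20][3]=3·193448101+262143=580606446
row 21: T[21][2]=2·524287+1=1048575  T[21][3]=3·580606446+524287=1742343625
Read S(21,2) = 1048575, S(21,3) = 1742343625.

1048575, 1742343625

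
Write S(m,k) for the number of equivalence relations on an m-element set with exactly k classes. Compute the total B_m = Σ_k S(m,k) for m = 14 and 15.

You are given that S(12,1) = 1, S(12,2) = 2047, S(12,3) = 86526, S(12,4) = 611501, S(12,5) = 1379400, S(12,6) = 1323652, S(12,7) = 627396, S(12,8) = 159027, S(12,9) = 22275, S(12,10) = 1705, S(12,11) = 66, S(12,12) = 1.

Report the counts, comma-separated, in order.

190899322, 1382958545

i=13: T(13,1)=0+1·1=1 | T(13,2)=1+2·2047=4095 | T(13,3)=2047+3·86526=261625 | T(13,4)=86526+4·611501=2532530 | T(13,5)=611501+5·1379400=7508501 | T(13,6)=1379400+6·1323652=9321312 | T(13,7)=1323652+7·627396=5715424 | T(13,8)=627396+8·159027=1899612 | T(13,9)=159027+9·22275=359502 | T(13,10)=22275+10·1705=39325 | T(13,11)=1705+11·66=2431 | T(13,12)=66+12·1=78 | T(13,13)=1+13·0=1
i=14: T(14,1)=0+1·1=1 | T(14,2)=1+2·4095=8191 | T(14,3)=4095+3·261625=788970 | T(14,4)=261625+4·2532530=10391745 | T(14,5)=2532530+5·7508501=40075035 | T(14,6)=7508501+6·9321312=63436373 | T(14,7)=9321312+7·5715424=49329280 | T(14,8)=5715424+8·1899612=20912320 | T(14,9)=1899612+9·359502=5135130 | T(14,10)=359502+10·39325=752752 | T(14,11)=39325+11·2431=66066 | T(14,12)=2431+12·78=3367 | T(14,13)=78+13·1=91 | T(14,14)=1+14·0=1
i=15: T(15,1)=0+1·1=1 | T(15,2)=1+2·8191=16383 | T(15,3)=8191+3·788970=2375101 | T(15,4)=788970+4·10391745=42355950 | T(15,5)=10391745+5·40075035=210766920 | T(15,6)=40075035+6·63436373=420693273 | T(15,7)=63436373+7·49329280=408741333 | T(15,8)=49329280+8·20912320=216627840 | T(15,9)=20912320+9·5135130=67128490 | T(15,10)=5135130+10·752752=12662650 | T(15,11)=752752+11·66066=1479478 | T(15,12)=66066+12·3367=106470 | T(15,13)=3367+13·91=4550 | T(15,14)=91+14·1=105 | T(15,15)=1+15·0=1
B_14 = ΣS(14,k) = 1+8191+788970+10391745+40075035+63436373+49329280+20912320+5135130+752752+66066+3367+91+1 = 190899322
B_15 = ΣS(15,k) = 1+16383+2375101+42355950+210766920+420693273+408741333+216627840+67128490+12662650+1479478+106470+4550+105+1 = 1382958545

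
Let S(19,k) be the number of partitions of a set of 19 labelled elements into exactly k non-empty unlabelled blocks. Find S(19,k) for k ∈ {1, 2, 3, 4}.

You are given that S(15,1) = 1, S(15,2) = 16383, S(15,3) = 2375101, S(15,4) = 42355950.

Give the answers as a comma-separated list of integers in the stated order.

1, 262143, 193448101, 11259666950

[16] T[16,1]:1*1+0=1 · T[16,2]:2*16383+1=32767 · T[16,3]:3*2375101+16383=7141686 · T[16,4]:4*42355950+2375101=171798901
[17] T[17,1]:1*1+0=1 · T[17,2]:2*32767+1=65535 · T[17,3]:3*7141686+32767=21457825 · T[17,4]:4*171798901+7141686=694337290
[18] T[18,1]:1*1+0=1 · T[18,2]:2*65535+1=131071 · T[18,3]:3*21457825+65535=64439010 · T[18,4]:4*694337290+21457825=2798806985
[19] T[19,1]:1*1+0=1 · T[19,2]:2*131071+1=262143 · T[19,3]:3*64439010+131071=193448101 · T[19,4]:4*2798806985+64439010=11259666950
Read S(19,1) = 1, S(19,2) = 262143, S(19,3) = 193448101, S(19,4) = 11259666950.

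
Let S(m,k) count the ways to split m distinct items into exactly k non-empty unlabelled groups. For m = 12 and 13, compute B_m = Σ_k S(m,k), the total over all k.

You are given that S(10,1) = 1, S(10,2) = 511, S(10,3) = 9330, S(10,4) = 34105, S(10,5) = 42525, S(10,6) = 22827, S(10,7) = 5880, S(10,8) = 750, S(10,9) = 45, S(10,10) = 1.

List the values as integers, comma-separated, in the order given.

4213597, 27644437

i=11: T(11,1)=0+1·1=1 | T(11,2)=1+2·511=1023 | T(11,3)=511+3·9330=28501 | T(11,4)=9330+4·34105=145750 | T(11,5)=34105+5·42525=246730 | T(11,6)=42525+6·22827=179487 | T(11,7)=22827+7·5880=63987 | T(11,8)=5880+8·750=11880 | T(11,9)=750+9·45=1155 | T(11,10)=45+10·1=55 | T(11,11)=1+11·0=1
i=12: T(12,1)=0+1·1=1 | T(12,2)=1+2·1023=2047 | T(12,3)=1023+3·28501=86526 | T(12,4)=28501+4·145750=611501 | T(12,5)=145750+5·246730=1379400 | T(12,6)=246730+6·179487=1323652 | T(12,7)=179487+7·63987=627396 | T(12,8)=63987+8·11880=159027 | T(12,9)=11880+9·1155=22275 | T(12,10)=1155+10·55=1705 | T(12,11)=55+11·1=66 | T(12,12)=1+12·0=1
i=13: T(13,1)=0+1·1=1 | T(13,2)=1+2·2047=4095 | T(13,3)=2047+3·86526=261625 | T(13,4)=86526+4·611501=2532530 | T(13,5)=611501+5·1379400=7508501 | T(13,6)=1379400+6·1323652=9321312 | T(13,7)=1323652+7·627396=5715424 | T(13,8)=627396+8·159027=1899612 | T(13,9)=159027+9·22275=359502 | T(13,10)=22275+10·1705=39325 | T(13,11)=1705+11·66=2431 | T(13,12)=66+12·1=78 | T(13,13)=1+13·0=1
B_12 = ΣS(12,k) = 1+2047+86526+611501+1379400+1323652+627396+159027+22275+1705+66+1 = 4213597
B_13 = ΣS(13,k) = 1+4095+261625+2532530+7508501+9321312+5715424+1899612+359502+39325+2431+78+1 = 27644437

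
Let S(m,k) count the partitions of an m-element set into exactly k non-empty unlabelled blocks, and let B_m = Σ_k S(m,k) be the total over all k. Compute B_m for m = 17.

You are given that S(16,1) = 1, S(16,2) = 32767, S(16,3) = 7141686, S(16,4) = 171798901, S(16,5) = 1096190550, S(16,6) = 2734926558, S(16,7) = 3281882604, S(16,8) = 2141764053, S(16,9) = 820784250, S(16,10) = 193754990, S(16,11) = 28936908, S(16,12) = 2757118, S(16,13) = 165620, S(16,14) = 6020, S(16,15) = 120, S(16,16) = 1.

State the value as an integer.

@17  (17,1):1·1+0→1, (17,2):32767·2+1→65535, (17,3):7141686·3+32767→21457825, (17,4):171798901·4+7141686→694337290, (17,5):1096190550·5+171798901→5652751651, (17,6):2734926558·6+1096190550→17505749898, (17,7):3281882604·7+2734926558→25708104786, (17,8):2141764053·8+3281882604→20415995028, (17,9):820784250·9+2141764053→9528822303, (17,10):193754990·10+820784250→2758334150, (17,11):28936908·11+193754990→512060978, (17,12):2757118·12+28936908→62022324, (17,13):165620·13+2757118→4910178, (17,14):6020·14+165620→249900, (17,15):120·15+6020→7820, (17,16):1·16+120→136, (17,17):0·17+1→1
B_17 = ΣS(17,k) = 1+65535+21457825+694337290+5652751651+17505749898+25708104786+20415995028+9528822303+2758334150+512060978+62022324+4910178+249900+7820+136+1 = 82864869804

82864869804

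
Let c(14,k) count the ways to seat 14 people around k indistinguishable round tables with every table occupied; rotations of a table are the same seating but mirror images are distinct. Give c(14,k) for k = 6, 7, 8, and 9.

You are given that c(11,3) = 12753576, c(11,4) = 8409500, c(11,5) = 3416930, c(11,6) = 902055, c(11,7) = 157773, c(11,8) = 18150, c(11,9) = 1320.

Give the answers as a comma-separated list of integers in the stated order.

[12] T[12,4]:11*8409500+12753576=105258076 · T[12,5]:11*3416930+8409500=45995730 · T[12,6]:11*902055+3416930=13339535 · T[12,7]:11*157773+902055=2637558 · T[12,8]:11*18150+157773=357423 · T[12,9]:11*1320+18150=32670
[13] T[13,5]:12*45995730+105258076=657206836 · T[13,6]:12*13339535+45995730=206070150 · T[13,7]:12*2637558+13339535=44990231 · T[13,8]:12*357423+2637558=6926634 · T[13,9]:12*32670+357423=749463
[14] T[14,6]:13*206070150+657206836=3336118786 · T[14,7]:13*44990231+206070150=790943153 · T[14,8]:13*6926634+44990231=135036473 · T[14,9]:13*749463+6926634=16669653
Read c(14,6) = 3336118786, c(14,7) = 790943153, c(14,8) = 135036473, c(14,9) = 16669653.

3336118786, 790943153, 135036473, 16669653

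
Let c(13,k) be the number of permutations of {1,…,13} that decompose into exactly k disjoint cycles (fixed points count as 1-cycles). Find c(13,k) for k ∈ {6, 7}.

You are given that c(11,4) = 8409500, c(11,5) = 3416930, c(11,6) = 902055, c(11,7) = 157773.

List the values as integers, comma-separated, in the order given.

row 12: T[12][5]=11·3416930+8409500=45995730  T[12][6]=11·902055+3416930=13339535  T[12][7]=11·157773+902055=2637558
row 13: T[13][6]=12·13339535+45995730=206070150  T[13][7]=12·2637558+13339535=44990231
Read c(13,6) = 206070150, c(13,7) = 44990231.

206070150, 44990231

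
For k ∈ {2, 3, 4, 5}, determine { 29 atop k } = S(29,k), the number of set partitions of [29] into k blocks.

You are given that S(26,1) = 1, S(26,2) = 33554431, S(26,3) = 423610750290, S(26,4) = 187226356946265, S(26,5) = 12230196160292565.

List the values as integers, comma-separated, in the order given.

r27: T_27,1=1×1+0=1; T_27,2=2×33554431+1=67108863; T_27,3=3×423610750290+33554431=1270865805301; T_27,4=4×187226356946265+423610750290=749329038535350; T_27,5=5×12230196160292565+187226356946265=61338207158409090
r28: T_28,1=1×1+0=1; T_28,2=2×67108863+1=134217727; T_28,3=3×1270865805301+67108863=3812664524766; T_28,4=4×749329038535350+1270865805301=2998587019946701; T_28,5=5×61338207158409090+749329038535350=307440364830580800
r29: T_29,2=2×134217727+1=268435455; T_29,3=3×3812664524766+134217727=11438127792025; T_29,4=4×2998587019946701+3812664524766=11998160744311570; T_29,5=5×307440364830580800+2998587019946701=1540200411172850701
Read S(29,2) = 268435455, S(29,3) = 11438127792025, S(29,4) = 11998160744311570, S(29,5) = 1540200411172850701.

268435455, 11438127792025, 11998160744311570, 1540200411172850701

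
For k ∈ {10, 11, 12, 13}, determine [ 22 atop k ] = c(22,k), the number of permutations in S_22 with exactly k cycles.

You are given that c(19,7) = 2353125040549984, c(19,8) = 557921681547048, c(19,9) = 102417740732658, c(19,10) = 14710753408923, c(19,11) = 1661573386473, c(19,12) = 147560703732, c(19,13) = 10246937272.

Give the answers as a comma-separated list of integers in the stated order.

row 20: T[20][8]=19·557921681547048+2353125040549984=12953636989943896  T[20][9]=19·102417740732658+557921681547048=2503858755467550  T[20][10]=19·14710753408923+102417740732658=381922055502195  T[20][11]=19·1661573386473+14710753408923=46280647751910  T[20][12]=19·147560703732+1661573386473=4465226757381  T[20][13]=19·10246937272+147560703732=342252511900
row 21: T[21][9]=20·2503858755467550+12953636989943896=63030812099294896  T[21][10]=20·381922055502195+2503858755467550=10142299865511450  T[21][11]=20·46280647751910+381922055502195=1307535010540395  T[21][12]=20·4465226757381+46280647751910=135585182899530  T[21][13]=20·342252511900+4465226757381=11310276995381
row 22: T[22][10]=21·10142299865511450+63030812099294896=276019109275035346  T[22][11]=21·1307535010540395+10142299865511450=37600535086859745  T[22][12]=21·135585182899530+1307535010540395=4154823851430525  T[22][13]=21·11310276995381+135585182899530=373100999802531
Read c(22,10) = 276019109275035346, c(22,11) = 37600535086859745, c(22,12) = 4154823851430525, c(22,13) = 373100999802531.

276019109275035346, 37600535086859745, 4154823851430525, 373100999802531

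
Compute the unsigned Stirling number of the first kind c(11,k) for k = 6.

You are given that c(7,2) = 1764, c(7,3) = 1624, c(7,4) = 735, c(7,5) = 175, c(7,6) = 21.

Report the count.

r8: T_8,3=7×1624+1764=13132; T_8,4=7×735+1624=6769; T_8,5=7×175+735=1960; T_8,6=7×21+175=322
r9: T_9,4=8×6769+13132=67284; T_9,5=8×1960+6769=22449; T_9,6=8×322+1960=4536
r10: T_10,5=9×22449+67284=269325; T_10,6=9×4536+22449=63273
r11: T_11,6=10×63273+269325=902055
Read c(11,6) = 902055.

902055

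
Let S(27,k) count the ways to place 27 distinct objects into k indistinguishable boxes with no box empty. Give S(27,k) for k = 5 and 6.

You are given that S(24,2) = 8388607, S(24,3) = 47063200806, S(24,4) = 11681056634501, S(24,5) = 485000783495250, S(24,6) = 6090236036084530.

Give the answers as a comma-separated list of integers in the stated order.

@25  (25,3):47063200806·3+8388607→141197991025, (25,4):11681056634501·4+47063200806→46771289738810, (25,5):485000783495250·5+11681056634501→2436684974110751, (25,6):6090236036084530·6+485000783495250→37026417000002430
@26  (26,4):46771289738810·4+141197991025→187226356946265, (26,5):2436684974110751·5+46771289738810→12230196160292565, (26,6):37026417000002430·6+2436684974110751→224595186974125331
@27  (27,5):12230196160292565·5+187226356946265→61338207158409090, (27,6):224595186974125331·6+12230196160292565→1359801318005044551
Read S(27,5) = 61338207158409090, S(27,6) = 1359801318005044551.

61338207158409090, 1359801318005044551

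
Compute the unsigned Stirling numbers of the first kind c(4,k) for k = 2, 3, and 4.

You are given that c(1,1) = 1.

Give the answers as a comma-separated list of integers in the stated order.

row 2: T[2][1]=1·1+0=1  T[2][2]=1·0+1=1
row 3: T[3][1]=2·1+0=2  T[3][2]=2·1+1=3  T[3][3]=2·0+1=1
row 4: T[4][2]=3·3+2=11  T[4][3]=3·1+3=6  T[4][4]=3·0+1=1
Read c(4,2) = 11, c(4,3) = 6, c(4,4) = 1.

11, 6, 1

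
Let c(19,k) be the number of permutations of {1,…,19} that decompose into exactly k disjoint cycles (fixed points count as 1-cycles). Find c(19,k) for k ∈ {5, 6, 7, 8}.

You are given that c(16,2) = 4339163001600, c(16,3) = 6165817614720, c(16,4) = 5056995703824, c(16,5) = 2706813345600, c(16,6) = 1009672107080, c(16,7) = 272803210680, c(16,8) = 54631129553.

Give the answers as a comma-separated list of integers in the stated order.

17950712280921504, 7551527592063024, 2353125040549984, 557921681547048

r17: T_17,3=16×6165817614720+4339163001600=102992244837120; T_17,4=16×5056995703824+6165817614720=87077748875904; T_17,5=16×2706813345600+5056995703824=48366009233424; T_17,6=16×1009672107080+2706813345600=18861567058880; T_17,7=16×272803210680+1009672107080=5374523477960; T_17,8=16×54631129553+272803210680=1146901283528
r18: T_18,4=17×87077748875904+102992244837120=1583313975727488; T_18,5=17×48366009233424+87077748875904=909299905844112; T_18,6=17×18861567058880+48366009233424=369012649234384; T_18,7=17×5374523477960+18861567058880=110228466184200; T_18,8=17×1146901283528+5374523477960=24871845297936
r19: T_19,5=18×909299905844112+1583313975727488=17950712280921504; T_19,6=18×369012649234384+909299905844112=7551527592063024; T_19,7=18×110228466184200+369012649234384=2353125040549984; T_19,8=18×24871845297936+110228466184200=557921681547048
Read c(19,5) = 17950712280921504, c(19,6) = 7551527592063024, c(19,7) = 2353125040549984, c(19,8) = 557921681547048.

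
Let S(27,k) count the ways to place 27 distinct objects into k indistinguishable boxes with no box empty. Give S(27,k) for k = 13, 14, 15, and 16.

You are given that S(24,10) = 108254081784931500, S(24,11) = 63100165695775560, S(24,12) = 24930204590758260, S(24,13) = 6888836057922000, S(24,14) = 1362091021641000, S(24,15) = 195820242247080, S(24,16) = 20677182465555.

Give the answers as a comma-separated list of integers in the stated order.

@25  (25,11):63100165695775560·11+108254081784931500→802355904438462660, (25,12):24930204590758260·12+63100165695775560→362262620784874680, (25,13):6888836057922000·13+24930204590758260→114485073343744260, (25,14):1362091021641000·14+6888836057922000→25958110360896000, (25,15):195820242247080·15+1362091021641000→4299394655347200, (25,16):20677182465555·16+195820242247080→526655161695960
@26  (26,12):362262620784874680·12+802355904438462660→5149507353856958820, (26,13):114485073343744260·13+362262620784874680→1850568574253550060, (26,14):25958110360896000·14+114485073343744260→477898618396288260, (26,15):4299394655347200·15+25958110360896000→90449030191104000, (26,16):526655161695960·16+4299394655347200→12725877242482560
@27  (27,13):1850568574253550060·13+5149507353856958820→29206898819153109600, (27,14):477898618396288260·14+1850568574253550060→8541149231801585700, (27,15):90449030191104000·15+477898618396288260→1834634071262848260, (27,16):12725877242482560·16+90449030191104000→294063066070824960
Read S(27,13) = 29206898819153109600, S(27,14) = 8541149231801585700, S(27,15) = 1834634071262848260, S(27,16) = 294063066070824960.

29206898819153109600, 8541149231801585700, 1834634071262848260, 294063066070824960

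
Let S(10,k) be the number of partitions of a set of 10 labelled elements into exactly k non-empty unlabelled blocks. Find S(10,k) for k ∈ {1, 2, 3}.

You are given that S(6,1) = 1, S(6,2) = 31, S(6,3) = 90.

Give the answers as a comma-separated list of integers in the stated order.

r7: T_7,1=1×1+0=1; T_7,2=2×31+1=63; T_7,3=3×90+31=301
r8: T_8,1=1×1+0=1; T_8,2=2×63+1=127; T_8,3=3×301+63=966
r9: T_9,1=1×1+0=1; T_9,2=2×127+1=255; T_9,3=3×966+127=3025
r10: T_10,1=1×1+0=1; T_10,2=2×255+1=511; T_10,3=3×3025+255=9330
Read S(10,1) = 1, S(10,2) = 511, S(10,3) = 9330.

1, 511, 9330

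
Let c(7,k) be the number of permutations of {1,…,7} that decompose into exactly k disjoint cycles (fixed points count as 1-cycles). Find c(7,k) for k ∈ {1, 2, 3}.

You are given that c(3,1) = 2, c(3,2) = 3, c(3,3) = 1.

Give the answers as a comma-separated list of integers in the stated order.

i=4: T(4,1)=0+3·2=6 | T(4,2)=2+3·3=11 | T(4,3)=3+3·1=6
i=5: T(5,1)=0+4·6=24 | T(5,2)=6+4·11=50 | T(5,3)=11+4·6=35
i=6: T(6,1)=0+5·24=120 | T(6,2)=24+5·50=274 | T(6,3)=50+5·35=225
i=7: T(7,1)=0+6·120=720 | T(7,2)=120+6·274=1764 | T(7,3)=274+6·225=1624
Read c(7,1) = 720, c(7,2) = 1764, c(7,3) = 1624.

720, 1764, 1624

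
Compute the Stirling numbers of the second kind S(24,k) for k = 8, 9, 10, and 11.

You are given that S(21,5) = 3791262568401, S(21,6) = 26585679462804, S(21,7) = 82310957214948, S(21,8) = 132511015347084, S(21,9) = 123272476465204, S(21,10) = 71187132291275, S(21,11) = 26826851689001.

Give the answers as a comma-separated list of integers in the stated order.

82318282158320505, 120622574326072500, 108254081784931500, 63100165695775560

i=22: T(22,6)=3791262568401+6·26585679462804=163305339345225 | T(22,7)=26585679462804+7·82310957214948=602762379967440 | T(22,8)=82310957214948+8·132511015347084=1142399079991620 | T(22,9)=132511015347084+9·123272476465204=1241963303533920 | T(22,10)=123272476465204+10·71187132291275=835143799377954 | T(22,11)=71187132291275+11·26826851689001=366282500870286
i=23: T(23,7)=163305339345225+7·602762379967440=4382641999117305 | T(23,8)=602762379967440+8·1142399079991620=9741955019900400 | T(23,9)=1142399079991620+9·1241963303533920=12320068811796900 | T(23,10)=1241963303533920+10·835143799377954=9593401297313460 | T(23,11)=835143799377954+11·366282500870286=4864251308951100
i=24: T(24,8)=4382641999117305+8·9741955019900400=82318282158320505 | T(24,9)=9741955019900400+9·12320068811796900=120622574326072500 | T(24,10)=12320068811796900+10·9593401297313460=108254081784931500 | T(24,11)=9593401297313460+11·4864251308951100=63100165695775560
Read S(24,8) = 82318282158320505, S(24,9) = 120622574326072500, S(24,10) = 108254081784931500, S(24,11) = 63100165695775560.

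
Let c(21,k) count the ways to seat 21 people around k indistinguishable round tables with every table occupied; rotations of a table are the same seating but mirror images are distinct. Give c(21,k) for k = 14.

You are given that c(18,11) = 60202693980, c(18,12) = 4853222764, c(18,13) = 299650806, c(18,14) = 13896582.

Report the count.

@19  (19,12):4853222764·18+60202693980→147560703732, (19,13):299650806·18+4853222764→10246937272, (19,14):13896582·18+299650806→549789282
@20  (20,13):10246937272·19+147560703732→342252511900, (20,14):549789282·19+10246937272→20692933630
@21  (21,14):20692933630·20+342252511900→756111184500
Read c(21,14) = 756111184500.

756111184500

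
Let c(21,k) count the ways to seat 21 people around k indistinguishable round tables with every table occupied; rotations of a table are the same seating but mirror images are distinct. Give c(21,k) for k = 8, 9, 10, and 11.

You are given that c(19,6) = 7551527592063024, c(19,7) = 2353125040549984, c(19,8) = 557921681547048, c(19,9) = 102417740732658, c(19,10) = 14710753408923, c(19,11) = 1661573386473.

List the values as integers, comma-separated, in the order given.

i=20: T(20,7)=7551527592063024+19·2353125040549984=52260903362512720 | T(20,8)=2353125040549984+19·557921681547048=12953636989943896 | T(20,9)=557921681547048+19·102417740732658=2503858755467550 | T(20,10)=102417740732658+19·14710753408923=381922055502195 | T(20,11)=14710753408923+19·1661573386473=46280647751910
i=21: T(21,8)=52260903362512720+20·12953636989943896=311333643161390640 | T(21,9)=12953636989943896+20·2503858755467550=63030812099294896 | T(21,10)=2503858755467550+20·381922055502195=10142299865511450 | T(21,11)=381922055502195+20·46280647751910=1307535010540395
Read c(21,8) = 311333643161390640, c(21,9) = 63030812099294896, c(21,10) = 10142299865511450, c(21,11) = 1307535010540395.

311333643161390640, 63030812099294896, 10142299865511450, 1307535010540395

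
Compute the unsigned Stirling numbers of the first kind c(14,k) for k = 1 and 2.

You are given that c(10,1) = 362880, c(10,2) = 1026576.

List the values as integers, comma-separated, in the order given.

i=11: T(11,1)=0+10·362880=3628800 | T(11,2)=362880+10·1026576=10628640
i=12: T(12,1)=0+11·3628800=39916800 | T(12,2)=3628800+11·10628640=120543840
i=13: T(13,1)=0+12·39916800=479001600 | T(13,2)=39916800+12·120543840=1486442880
i=14: T(14,1)=0+13·479001600=6227020800 | T(14,2)=479001600+13·1486442880=19802759040
Read c(14,1) = 6227020800, c(14,2) = 19802759040.

6227020800, 19802759040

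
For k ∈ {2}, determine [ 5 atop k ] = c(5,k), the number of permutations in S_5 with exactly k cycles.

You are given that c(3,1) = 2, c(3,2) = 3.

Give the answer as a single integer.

@4  (4,1):2·3+0→6, (4,2):3·3+2→11
@5  (5,2):11·4+6→50
Read c(5,2) = 50.

50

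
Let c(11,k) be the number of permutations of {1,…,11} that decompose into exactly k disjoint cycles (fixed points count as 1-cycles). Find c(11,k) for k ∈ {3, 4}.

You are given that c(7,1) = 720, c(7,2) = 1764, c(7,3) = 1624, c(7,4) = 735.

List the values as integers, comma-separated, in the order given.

12753576, 8409500

row 8: T[8][1]=7·720+0=5040  T[8][2]=7·1764+720=13068  T[8][3]=7·1624+1764=13132  T[8][4]=7·735+1624=6769
row 9: T[9][1]=8·5040+0=40320  T[9][2]=8·13068+5040=109584  T[9][3]=8·13132+13068=118124  T[9][4]=8·6769+13132=67284
row 10: T[10][2]=9·109584+40320=1026576  T[10][3]=9·118124+109584=1172700  T[10][4]=9·67284+118124=723680
row 11: T[11][3]=10·1172700+1026576=12753576  T[11][4]=10·723680+1172700=8409500
Read c(11,3) = 12753576, c(11,4) = 8409500.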